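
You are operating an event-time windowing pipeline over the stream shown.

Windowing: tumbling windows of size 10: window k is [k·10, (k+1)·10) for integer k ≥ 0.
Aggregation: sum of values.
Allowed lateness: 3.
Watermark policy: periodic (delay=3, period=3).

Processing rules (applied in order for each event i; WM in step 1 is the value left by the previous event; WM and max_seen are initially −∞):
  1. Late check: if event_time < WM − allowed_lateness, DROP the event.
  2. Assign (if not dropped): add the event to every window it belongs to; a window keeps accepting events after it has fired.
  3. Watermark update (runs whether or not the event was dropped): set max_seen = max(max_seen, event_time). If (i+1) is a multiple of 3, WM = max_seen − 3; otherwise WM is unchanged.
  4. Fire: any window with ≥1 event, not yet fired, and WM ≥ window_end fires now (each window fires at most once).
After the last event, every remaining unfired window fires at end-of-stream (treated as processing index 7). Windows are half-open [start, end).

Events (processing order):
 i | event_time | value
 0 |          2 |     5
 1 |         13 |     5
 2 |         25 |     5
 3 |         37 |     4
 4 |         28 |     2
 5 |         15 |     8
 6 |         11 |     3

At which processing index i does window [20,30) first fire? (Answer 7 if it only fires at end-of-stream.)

i=0 t=2 v=5: → [0,10); WM=−∞
i=1 t=13 v=5: → [10,20); WM=−∞
i=2 t=25 v=5: → [20,30); WM=22; [0,10) fires=5 [10,20) fires=5
i=3 t=37 v=4: → [30,40); WM=22
i=4 t=28 v=2: → [20,30); WM=22
i=5 t=15 v=8: DROP (t<22-3); WM=34; [20,30) fires=7
i=6 t=11 v=3: DROP (t<34-3); WM=34

5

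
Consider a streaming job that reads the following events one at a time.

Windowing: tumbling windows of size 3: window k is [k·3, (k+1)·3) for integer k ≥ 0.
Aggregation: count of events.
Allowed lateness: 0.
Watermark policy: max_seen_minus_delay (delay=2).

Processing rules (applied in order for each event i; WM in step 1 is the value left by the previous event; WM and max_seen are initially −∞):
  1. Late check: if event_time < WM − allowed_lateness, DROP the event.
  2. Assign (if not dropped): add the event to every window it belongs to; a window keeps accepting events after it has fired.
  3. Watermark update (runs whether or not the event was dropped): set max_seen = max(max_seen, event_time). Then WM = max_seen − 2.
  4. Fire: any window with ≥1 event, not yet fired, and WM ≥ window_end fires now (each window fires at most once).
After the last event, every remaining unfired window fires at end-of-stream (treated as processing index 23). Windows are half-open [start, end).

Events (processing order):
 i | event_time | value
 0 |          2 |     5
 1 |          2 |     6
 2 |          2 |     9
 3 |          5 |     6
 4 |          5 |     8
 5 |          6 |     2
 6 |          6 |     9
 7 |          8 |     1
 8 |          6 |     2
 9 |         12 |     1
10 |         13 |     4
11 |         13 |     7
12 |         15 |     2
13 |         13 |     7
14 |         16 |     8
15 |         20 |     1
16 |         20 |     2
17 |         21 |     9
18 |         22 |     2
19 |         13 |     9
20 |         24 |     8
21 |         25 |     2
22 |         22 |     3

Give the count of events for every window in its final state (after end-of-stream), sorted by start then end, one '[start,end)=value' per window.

[0,3)=3 [3,6)=2 [6,9)=4 [12,15)=4 [15,18)=2 [18,21)=2 [21,24)=2 [24,27)=2

i=0 t=2 v=5: → [0,3); WM=0
i=1 t=2 v=6: → [0,3); WM=0
i=2 t=2 v=9: → [0,3); WM=0
i=3 t=5 v=6: → [3,6); WM=3; [0,3) fires=3
i=4 t=5 v=8: → [3,6); WM=3
i=5 t=6 v=2: → [6,9); WM=4
i=6 t=6 v=9: → [6,9); WM=4
i=7 t=8 v=1: → [6,9); WM=6; [3,6) fires=2
i=8 t=6 v=2: → [6,9); WM=6
i=9 t=12 v=1: → [12,15); WM=10; [6,9) fires=4
i=10 t=13 v=4: → [12,15); WM=11
i=11 t=13 v=7: → [12,15); WM=11
i=12 t=15 v=2: → [15,18); WM=13
i=13 t=13 v=7: → [12,15); WM=13
i=14 t=16 v=8: → [15,18); WM=14
i=15 t=20 v=1: → [18,21); WM=18; [12,15) fires=4 [15,18) fires=2
i=16 t=20 v=2: → [18,21); WM=18
i=17 t=21 v=9: → [21,24); WM=19
i=18 t=22 v=2: → [21,24); WM=20
i=19 t=13 v=9: DROP (t<20-0); WM=20
i=20 t=24 v=8: → [24,27); WM=22; [18,21) fires=2
i=21 t=25 v=2: → [24,27); WM=23
i=22 t=22 v=3: DROP (t<23-0); WM=23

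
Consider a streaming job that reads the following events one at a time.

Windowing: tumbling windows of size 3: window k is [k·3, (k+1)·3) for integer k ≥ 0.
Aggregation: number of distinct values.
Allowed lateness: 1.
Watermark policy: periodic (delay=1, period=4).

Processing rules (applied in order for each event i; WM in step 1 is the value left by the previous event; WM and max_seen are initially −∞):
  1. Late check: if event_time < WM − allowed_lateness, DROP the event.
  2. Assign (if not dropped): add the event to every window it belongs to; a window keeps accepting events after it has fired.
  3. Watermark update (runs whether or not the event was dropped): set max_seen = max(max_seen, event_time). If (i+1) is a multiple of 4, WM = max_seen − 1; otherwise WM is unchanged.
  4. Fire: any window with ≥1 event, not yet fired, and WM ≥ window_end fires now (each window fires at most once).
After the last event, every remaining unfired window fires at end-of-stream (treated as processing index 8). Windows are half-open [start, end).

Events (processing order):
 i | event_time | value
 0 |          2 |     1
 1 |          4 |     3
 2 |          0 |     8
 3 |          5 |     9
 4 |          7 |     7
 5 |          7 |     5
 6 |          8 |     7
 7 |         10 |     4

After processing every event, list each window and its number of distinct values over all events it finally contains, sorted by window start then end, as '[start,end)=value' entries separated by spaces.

[0,3)=2 [3,6)=2 [6,9)=2 [9,12)=1

i=0 t=2 v=1: → [0,3); WM=−∞
i=1 t=4 v=3: → [3,6); WM=−∞
i=2 t=0 v=8: → [0,3); WM=−∞
i=3 t=5 v=9: → [3,6); WM=4; [0,3) fires=2
i=4 t=7 v=7: → [6,9); WM=4
i=5 t=7 v=5: → [6,9); WM=4
i=6 t=8 v=7: → [6,9); WM=4
i=7 t=10 v=4: → [9,12); WM=9; [3,6) fires=2 [6,9) fires=2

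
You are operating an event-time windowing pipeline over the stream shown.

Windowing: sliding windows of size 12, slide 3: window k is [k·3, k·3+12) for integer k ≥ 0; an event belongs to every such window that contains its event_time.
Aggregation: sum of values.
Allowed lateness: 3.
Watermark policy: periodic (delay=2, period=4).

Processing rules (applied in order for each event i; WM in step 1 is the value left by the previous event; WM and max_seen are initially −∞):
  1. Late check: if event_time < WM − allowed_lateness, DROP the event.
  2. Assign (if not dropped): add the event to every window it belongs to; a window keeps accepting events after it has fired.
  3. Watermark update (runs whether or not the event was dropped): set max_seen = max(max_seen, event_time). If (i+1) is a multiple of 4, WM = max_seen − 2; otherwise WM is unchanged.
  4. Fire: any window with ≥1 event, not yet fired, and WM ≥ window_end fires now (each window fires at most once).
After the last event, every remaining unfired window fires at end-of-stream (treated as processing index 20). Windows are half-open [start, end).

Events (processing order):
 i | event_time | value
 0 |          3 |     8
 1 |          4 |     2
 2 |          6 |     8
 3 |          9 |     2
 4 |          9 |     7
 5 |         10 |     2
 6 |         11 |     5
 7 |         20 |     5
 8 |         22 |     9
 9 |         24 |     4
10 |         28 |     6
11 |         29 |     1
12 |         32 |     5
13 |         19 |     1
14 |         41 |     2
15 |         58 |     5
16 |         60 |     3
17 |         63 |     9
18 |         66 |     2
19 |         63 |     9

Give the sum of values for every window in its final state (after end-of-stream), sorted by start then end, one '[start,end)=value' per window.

[0,12)=34 [3,15)=34 [6,18)=24 [9,21)=21 [12,24)=14 [15,27)=18 [18,30)=25 [21,33)=25 [24,36)=16 [27,39)=12 [30,42)=7 [33,45)=2 [36,48)=2 [39,51)=2 [48,60)=5 [51,63)=8 [54,66)=26 [57,69)=28 [60,72)=23 [63,75)=20 [66,78)=2

i=0 t=3 v=8: → [3,15),[0,12); WM=−∞
i=1 t=4 v=2: → [3,15),[0,12); WM=−∞
i=2 t=6 v=8: → [6,18),[3,15),[0,12); WM=−∞
i=3 t=9 v=2: → [9,21),[6,18),[3,15),[0,12); WM=7
i=4 t=9 v=7: → [9,21),[6,18),[3,15),[0,12); WM=7
i=5 t=10 v=2: → [9,21),[6,18),[3,15),[0,12); WM=7
i=6 t=11 v=5: → [9,21),[6,18),[3,15),[0,12); WM=7
i=7 t=20 v=5: → [18,30),[15,27),[12,24),[9,21); WM=18; [0,12) fires=34 [3,15) fires=34 [6,18) fires=24
i=8 t=22 v=9: → [21,33),[18,30),[15,27),[12,24); WM=18
i=9 t=24 v=4: → [24,36),[21,33),[18,30),[15,27); WM=18
i=10 t=28 v=6: → [27,39),[24,36),[21,33),[18,30); WM=18
i=11 t=29 v=1: → [27,39),[24,36),[21,33),[18,30); WM=27; [9,21) fires=21 [12,24) fires=14 [15,27) fires=18
i=12 t=32 v=5: → [30,42),[27,39),[24,36),[21,33); WM=27
i=13 t=19 v=1: DROP (t<27-3); WM=27
i=14 t=41 v=2: → [39,51),[36,48),[33,45),[30,42); WM=27
i=15 t=58 v=5: → [57,69),[54,66),[51,63),[48,60); WM=56; [18,30) fires=25 [21,33) fires=25 [24,36) fires=16 [27,39) fires=12 [30,42) fires=7 [33,45) fires=2 [36,48) fires=2 [39,51) fires=2
i=16 t=60 v=3: → [60,72),[57,69),[54,66),[51,63); WM=56
i=17 t=63 v=9: → [63,75),[60,72),[57,69),[54,66); WM=56
i=18 t=66 v=2: → [66,78),[63,75),[60,72),[57,69); WM=56
i=19 t=63 v=9: → [63,75),[60,72),[57,69),[54,66); WM=64; [48,60) fires=5 [51,63) fires=8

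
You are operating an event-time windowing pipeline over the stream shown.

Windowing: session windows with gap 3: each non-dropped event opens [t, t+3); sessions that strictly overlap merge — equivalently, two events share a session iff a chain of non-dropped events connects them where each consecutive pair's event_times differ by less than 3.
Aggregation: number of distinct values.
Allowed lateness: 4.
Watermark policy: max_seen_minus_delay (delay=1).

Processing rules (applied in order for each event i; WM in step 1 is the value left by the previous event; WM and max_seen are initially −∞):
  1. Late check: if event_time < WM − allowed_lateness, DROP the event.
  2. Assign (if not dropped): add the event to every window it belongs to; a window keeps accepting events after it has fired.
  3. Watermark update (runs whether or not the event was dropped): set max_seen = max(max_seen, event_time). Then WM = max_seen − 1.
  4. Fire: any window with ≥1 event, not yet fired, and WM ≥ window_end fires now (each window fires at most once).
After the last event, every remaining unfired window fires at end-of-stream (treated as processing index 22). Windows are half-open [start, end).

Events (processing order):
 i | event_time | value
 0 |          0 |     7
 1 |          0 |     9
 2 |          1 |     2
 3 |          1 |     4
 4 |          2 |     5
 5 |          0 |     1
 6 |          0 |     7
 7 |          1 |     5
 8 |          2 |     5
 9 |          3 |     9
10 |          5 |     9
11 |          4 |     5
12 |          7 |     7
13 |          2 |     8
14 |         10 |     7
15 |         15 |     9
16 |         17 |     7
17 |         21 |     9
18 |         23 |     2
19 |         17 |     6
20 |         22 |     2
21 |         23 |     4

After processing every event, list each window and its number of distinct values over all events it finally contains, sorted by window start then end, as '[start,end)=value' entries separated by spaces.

[0,10)=7 [10,13)=1 [15,20)=2 [21,26)=3

i=0 t=0 v=7: → [0,3); WM=-1
i=1 t=0 v=9: → [0,3); WM=-1
i=2 t=1 v=2: → [0,4); WM=0
i=3 t=1 v=4: → [0,4); WM=0
i=4 t=2 v=5: → [0,5); WM=1
i=5 t=0 v=1: → [0,5); WM=1
i=6 t=0 v=7: → [0,5); WM=1
i=7 t=1 v=5: → [0,5); WM=1
i=8 t=2 v=5: → [0,5); WM=1
i=9 t=3 v=9: → [0,6); WM=2
i=10 t=5 v=9: → [0,8); WM=4
i=11 t=4 v=5: → [0,8); WM=4
i=12 t=7 v=7: → [0,10); WM=6
i=13 t=2 v=8: → [0,10); WM=6
i=14 t=10 v=7: → [10,13); WM=9
i=15 t=15 v=9: → [15,18); WM=14
i=16 t=17 v=7: → [15,20); WM=16
i=17 t=21 v=9: → [21,24); WM=20
i=18 t=23 v=2: → [21,26); WM=22
i=19 t=17 v=6: DROP (t<22-4); WM=22
i=20 t=22 v=2: → [21,26); WM=22
i=21 t=23 v=4: → [21,26); WM=22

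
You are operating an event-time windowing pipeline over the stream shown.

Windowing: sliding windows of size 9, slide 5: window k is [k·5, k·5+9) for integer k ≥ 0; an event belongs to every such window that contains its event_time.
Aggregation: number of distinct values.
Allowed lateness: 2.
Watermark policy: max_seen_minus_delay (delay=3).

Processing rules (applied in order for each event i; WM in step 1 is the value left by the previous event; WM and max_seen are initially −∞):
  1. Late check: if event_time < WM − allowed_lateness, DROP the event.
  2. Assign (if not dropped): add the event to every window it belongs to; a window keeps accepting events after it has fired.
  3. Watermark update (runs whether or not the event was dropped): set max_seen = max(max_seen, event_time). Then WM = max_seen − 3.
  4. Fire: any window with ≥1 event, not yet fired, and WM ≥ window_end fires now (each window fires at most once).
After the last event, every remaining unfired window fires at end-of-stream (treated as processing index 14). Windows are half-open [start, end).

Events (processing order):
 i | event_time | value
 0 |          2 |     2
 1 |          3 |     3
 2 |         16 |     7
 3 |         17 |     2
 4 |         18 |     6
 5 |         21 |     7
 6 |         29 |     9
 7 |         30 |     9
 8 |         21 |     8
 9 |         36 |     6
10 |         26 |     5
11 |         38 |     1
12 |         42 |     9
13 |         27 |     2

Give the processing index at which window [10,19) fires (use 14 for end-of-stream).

6

i=0 t=2 v=2: → [0,9); WM=-1
i=1 t=3 v=3: → [0,9); WM=0
i=2 t=16 v=7: → [15,24),[10,19); WM=13; [0,9) fires=2
i=3 t=17 v=2: → [15,24),[10,19); WM=14
i=4 t=18 v=6: → [15,24),[10,19); WM=15
i=5 t=21 v=7: → [20,29),[15,24); WM=18
i=6 t=29 v=9: → [25,34); WM=26; [10,19) fires=3 [15,24) fires=3
i=7 t=30 v=9: → [30,39),[25,34); WM=27
i=8 t=21 v=8: DROP (t<27-2); WM=27
i=9 t=36 v=6: → [35,44),[30,39); WM=33; [20,29) fires=1
i=10 t=26 v=5: DROP (t<33-2); WM=33
i=11 t=38 v=1: → [35,44),[30,39); WM=35; [25,34) fires=1
i=12 t=42 v=9: → [40,49),[35,44); WM=39; [30,39) fires=3
i=13 t=27 v=2: DROP (t<39-2); WM=39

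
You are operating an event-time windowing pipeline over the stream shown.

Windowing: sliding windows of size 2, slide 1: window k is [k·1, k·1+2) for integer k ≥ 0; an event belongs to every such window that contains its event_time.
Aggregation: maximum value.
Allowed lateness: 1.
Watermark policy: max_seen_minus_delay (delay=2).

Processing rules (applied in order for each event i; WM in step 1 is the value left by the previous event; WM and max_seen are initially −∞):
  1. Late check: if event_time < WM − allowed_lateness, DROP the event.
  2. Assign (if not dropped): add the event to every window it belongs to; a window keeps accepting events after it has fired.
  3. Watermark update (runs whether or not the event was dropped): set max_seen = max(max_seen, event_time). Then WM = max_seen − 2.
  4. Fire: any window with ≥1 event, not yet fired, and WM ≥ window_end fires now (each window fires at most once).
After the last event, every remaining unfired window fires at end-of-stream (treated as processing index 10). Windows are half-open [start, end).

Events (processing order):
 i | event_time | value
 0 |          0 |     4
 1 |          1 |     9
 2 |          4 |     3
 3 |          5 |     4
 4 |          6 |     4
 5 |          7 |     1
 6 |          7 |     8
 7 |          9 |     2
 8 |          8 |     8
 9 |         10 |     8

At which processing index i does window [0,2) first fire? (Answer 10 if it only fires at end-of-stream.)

2

i=0 t=0 v=4: → [0,2); WM=-2
i=1 t=1 v=9: → [1,3),[0,2); WM=-1
i=2 t=4 v=3: → [4,6),[3,5); WM=2; [0,2) fires=9
i=3 t=5 v=4: → [5,7),[4,6); WM=3; [1,3) fires=9
i=4 t=6 v=4: → [6,8),[5,7); WM=4
i=5 t=7 v=1: → [7,9),[6,8); WM=5; [3,5) fires=3
i=6 t=7 v=8: → [7,9),[6,8); WM=5
i=7 t=9 v=2: → [9,11),[8,10); WM=7; [4,6) fires=4 [5,7) fires=4
i=8 t=8 v=8: → [8,10),[7,9); WM=7
i=9 t=10 v=8: → [10,12),[9,11); WM=8; [6,8) fires=8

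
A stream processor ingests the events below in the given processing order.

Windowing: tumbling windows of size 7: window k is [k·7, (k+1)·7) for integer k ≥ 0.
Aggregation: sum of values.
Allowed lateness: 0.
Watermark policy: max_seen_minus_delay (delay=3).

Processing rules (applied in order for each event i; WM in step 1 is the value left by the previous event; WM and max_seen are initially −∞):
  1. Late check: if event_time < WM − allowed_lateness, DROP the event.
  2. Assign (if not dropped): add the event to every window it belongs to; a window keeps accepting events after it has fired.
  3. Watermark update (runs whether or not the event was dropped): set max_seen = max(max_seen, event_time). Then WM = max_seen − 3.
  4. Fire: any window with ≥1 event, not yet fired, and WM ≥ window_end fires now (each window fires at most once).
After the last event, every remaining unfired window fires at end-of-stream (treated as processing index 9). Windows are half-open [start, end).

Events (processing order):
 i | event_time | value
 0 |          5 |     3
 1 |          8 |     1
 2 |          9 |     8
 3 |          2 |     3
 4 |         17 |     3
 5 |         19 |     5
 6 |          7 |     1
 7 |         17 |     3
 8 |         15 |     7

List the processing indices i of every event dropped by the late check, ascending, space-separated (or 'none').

3 6 8

i=0 t=5 v=3: → [0,7); WM=2
i=1 t=8 v=1: → [7,14); WM=5
i=2 t=9 v=8: → [7,14); WM=6
i=3 t=2 v=3: DROP (t<6-0); WM=6
i=4 t=17 v=3: → [14,21); WM=14; [0,7) fires=3 [7,14) fires=9
i=5 t=19 v=5: → [14,21); WM=16
i=6 t=7 v=1: DROP (t<16-0); WM=16
i=7 t=17 v=3: → [14,21); WM=16
i=8 t=15 v=7: DROP (t<16-0); WM=16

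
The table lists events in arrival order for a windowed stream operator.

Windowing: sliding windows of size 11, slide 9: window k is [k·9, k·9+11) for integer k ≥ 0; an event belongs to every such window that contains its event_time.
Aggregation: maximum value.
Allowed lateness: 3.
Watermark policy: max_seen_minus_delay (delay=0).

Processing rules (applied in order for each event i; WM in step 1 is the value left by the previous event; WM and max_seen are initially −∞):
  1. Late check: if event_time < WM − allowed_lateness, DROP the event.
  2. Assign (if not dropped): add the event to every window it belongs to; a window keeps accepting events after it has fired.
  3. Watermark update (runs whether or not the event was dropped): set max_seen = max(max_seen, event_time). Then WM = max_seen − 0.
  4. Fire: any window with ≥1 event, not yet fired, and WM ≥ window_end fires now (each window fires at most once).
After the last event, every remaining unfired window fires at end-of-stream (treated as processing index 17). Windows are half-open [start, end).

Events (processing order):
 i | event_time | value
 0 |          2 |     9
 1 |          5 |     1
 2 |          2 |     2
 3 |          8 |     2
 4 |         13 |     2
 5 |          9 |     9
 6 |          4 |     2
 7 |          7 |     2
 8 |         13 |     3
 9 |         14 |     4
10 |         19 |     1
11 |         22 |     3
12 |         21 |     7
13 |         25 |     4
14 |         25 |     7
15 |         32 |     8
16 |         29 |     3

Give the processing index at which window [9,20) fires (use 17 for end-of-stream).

i=0 t=2 v=9: → [0,11); WM=2
i=1 t=5 v=1: → [0,11); WM=5
i=2 t=2 v=2: → [0,11); WM=5
i=3 t=8 v=2: → [0,11); WM=8
i=4 t=13 v=2: → [9,20); WM=13; [0,11) fires=9
i=5 t=9 v=9: DROP (t<13-3); WM=13
i=6 t=4 v=2: DROP (t<13-3); WM=13
i=7 t=7 v=2: DROP (t<13-3); WM=13
i=8 t=13 v=3: → [9,20); WM=13
i=9 t=14 v=4: → [9,20); WM=14
i=10 t=19 v=1: → [18,29),[9,20); WM=19
i=11 t=22 v=3: → [18,29); WM=22; [9,20) fires=4
i=12 t=21 v=7: → [18,29); WM=22
i=13 t=25 v=4: → [18,29); WM=25
i=14 t=25 v=7: → [18,29); WM=25
i=15 t=32 v=8: → [27,38); WM=32; [18,29) fires=7
i=16 t=29 v=3: → [27,38); WM=32

11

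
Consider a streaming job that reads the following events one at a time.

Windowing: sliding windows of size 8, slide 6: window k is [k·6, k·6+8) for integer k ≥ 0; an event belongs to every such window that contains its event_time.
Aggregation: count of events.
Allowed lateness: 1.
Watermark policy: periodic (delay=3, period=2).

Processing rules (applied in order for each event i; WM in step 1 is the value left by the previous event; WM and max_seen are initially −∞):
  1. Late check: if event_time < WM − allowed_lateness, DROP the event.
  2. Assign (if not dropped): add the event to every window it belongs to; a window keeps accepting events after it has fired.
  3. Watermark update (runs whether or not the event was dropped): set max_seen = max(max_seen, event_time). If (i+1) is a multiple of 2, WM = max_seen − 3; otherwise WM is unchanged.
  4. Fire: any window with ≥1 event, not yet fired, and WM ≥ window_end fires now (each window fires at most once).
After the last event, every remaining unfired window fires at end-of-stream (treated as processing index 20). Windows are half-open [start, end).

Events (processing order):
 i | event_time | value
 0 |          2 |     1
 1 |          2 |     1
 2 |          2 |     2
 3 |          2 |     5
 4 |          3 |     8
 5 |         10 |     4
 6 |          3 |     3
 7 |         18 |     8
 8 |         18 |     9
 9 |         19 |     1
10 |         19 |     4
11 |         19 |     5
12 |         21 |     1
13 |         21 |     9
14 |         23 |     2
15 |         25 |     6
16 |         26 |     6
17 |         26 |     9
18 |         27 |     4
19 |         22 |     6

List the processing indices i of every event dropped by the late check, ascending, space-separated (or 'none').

i=0 t=2 v=1: → [0,8); WM=−∞
i=1 t=2 v=1: → [0,8); WM=-1
i=2 t=2 v=2: → [0,8); WM=-1
i=3 t=2 v=5: → [0,8); WM=-1
i=4 t=3 v=8: → [0,8); WM=-1
i=5 t=10 v=4: → [6,14); WM=7
i=6 t=3 v=3: DROP (t<7-1); WM=7
i=7 t=18 v=8: → [18,26),[12,20); WM=15; [0,8) fires=5 [6,14) fires=1
i=8 t=18 v=9: → [18,26),[12,20); WM=15
i=9 t=19 v=1: → [18,26),[12,20); WM=16
i=10 t=19 v=4: → [18,26),[12,20); WM=16
i=11 t=19 v=5: → [18,26),[12,20); WM=16
i=12 t=21 v=1: → [18,26); WM=16
i=13 t=21 v=9: → [18,26); WM=18
i=14 t=23 v=2: → [18,26); WM=18
i=15 t=25 v=6: → [24,32),[18,26); WM=22; [12,20) fires=5
i=16 t=26 v=6: → [24,32); WM=22
i=17 t=26 v=9: → [24,32); WM=23
i=18 t=27 v=4: → [24,32); WM=23
i=19 t=22 v=6: → [18,26); WM=24

6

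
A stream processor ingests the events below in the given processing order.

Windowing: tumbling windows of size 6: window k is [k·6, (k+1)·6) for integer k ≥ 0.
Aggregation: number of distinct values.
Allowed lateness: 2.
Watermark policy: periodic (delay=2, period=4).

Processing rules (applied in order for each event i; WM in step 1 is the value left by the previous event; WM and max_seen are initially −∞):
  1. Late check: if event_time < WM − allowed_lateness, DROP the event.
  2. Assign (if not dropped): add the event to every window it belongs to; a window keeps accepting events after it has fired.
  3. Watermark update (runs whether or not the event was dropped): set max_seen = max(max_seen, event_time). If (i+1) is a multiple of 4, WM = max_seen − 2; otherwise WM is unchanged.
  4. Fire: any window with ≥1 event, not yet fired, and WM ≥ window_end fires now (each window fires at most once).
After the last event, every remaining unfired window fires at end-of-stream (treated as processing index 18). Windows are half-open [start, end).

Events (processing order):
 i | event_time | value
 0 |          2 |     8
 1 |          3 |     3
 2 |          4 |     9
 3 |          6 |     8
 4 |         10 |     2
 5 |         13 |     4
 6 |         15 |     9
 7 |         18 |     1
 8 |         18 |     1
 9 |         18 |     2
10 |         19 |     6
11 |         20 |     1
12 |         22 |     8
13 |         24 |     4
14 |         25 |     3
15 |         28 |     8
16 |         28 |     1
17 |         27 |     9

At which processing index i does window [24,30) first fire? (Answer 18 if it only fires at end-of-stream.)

i=0 t=2 v=8: → [0,6); WM=−∞
i=1 t=3 v=3: → [0,6); WM=−∞
i=2 t=4 v=9: → [0,6); WM=−∞
i=3 t=6 v=8: → [6,12); WM=4
i=4 t=10 v=2: → [6,12); WM=4
i=5 t=13 v=4: → [12,18); WM=4
i=6 t=15 v=9: → [12,18); WM=4
i=7 t=18 v=1: → [18,24); WM=16; [0,6) fires=3 [6,12) fires=2
i=8 t=18 v=1: → [18,24); WM=16
i=9 t=18 v=2: → [18,24); WM=16
i=10 t=19 v=6: → [18,24); WM=16
i=11 t=20 v=1: → [18,24); WM=18; [12,18) fires=2
i=12 t=22 v=8: → [18,24); WM=18
i=13 t=24 v=4: → [24,30); WM=18
i=14 t=25 v=3: → [24,30); WM=18
i=15 t=28 v=8: → [24,30); WM=26; [18,24) fires=4
i=16 t=28 v=1: → [24,30); WM=26
i=17 t=27 v=9: → [24,30); WM=26

18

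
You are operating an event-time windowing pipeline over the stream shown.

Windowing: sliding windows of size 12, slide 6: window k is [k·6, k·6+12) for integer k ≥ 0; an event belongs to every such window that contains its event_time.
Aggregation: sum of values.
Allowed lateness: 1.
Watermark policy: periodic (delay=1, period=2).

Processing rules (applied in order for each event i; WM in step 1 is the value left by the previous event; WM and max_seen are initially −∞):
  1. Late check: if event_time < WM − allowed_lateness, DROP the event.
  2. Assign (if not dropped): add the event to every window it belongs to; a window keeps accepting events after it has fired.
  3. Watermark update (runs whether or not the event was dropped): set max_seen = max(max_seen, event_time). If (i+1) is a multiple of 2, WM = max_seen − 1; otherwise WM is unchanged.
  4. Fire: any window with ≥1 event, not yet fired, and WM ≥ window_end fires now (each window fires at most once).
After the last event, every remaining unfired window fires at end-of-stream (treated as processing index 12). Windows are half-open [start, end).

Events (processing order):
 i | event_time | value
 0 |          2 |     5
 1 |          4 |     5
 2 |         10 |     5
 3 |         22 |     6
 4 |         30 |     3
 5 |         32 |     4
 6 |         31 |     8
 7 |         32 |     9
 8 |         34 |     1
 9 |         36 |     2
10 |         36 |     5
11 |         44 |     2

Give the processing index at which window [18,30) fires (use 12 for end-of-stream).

i=0 t=2 v=5: → [0,12); WM=−∞
i=1 t=4 v=5: → [0,12); WM=3
i=2 t=10 v=5: → [6,18),[0,12); WM=3
i=3 t=22 v=6: → [18,30),[12,24); WM=21; [0,12) fires=15 [6,18) fires=5
i=4 t=30 v=3: → [30,42),[24,36); WM=21
i=5 t=32 v=4: → [30,42),[24,36); WM=31; [12,24) fires=6 [18,30) fires=6
i=6 t=31 v=8: → [30,42),[24,36); WM=31
i=7 t=32 v=9: → [30,42),[24,36); WM=31
i=8 t=34 v=1: → [30,42),[24,36); WM=31
i=9 t=36 v=2: → [36,48),[30,42); WM=35
i=10 t=36 v=5: → [36,48),[30,42); WM=35
i=11 t=44 v=2: → [42,54),[36,48); WM=43; [24,36) fires=25 [30,42) fires=32

5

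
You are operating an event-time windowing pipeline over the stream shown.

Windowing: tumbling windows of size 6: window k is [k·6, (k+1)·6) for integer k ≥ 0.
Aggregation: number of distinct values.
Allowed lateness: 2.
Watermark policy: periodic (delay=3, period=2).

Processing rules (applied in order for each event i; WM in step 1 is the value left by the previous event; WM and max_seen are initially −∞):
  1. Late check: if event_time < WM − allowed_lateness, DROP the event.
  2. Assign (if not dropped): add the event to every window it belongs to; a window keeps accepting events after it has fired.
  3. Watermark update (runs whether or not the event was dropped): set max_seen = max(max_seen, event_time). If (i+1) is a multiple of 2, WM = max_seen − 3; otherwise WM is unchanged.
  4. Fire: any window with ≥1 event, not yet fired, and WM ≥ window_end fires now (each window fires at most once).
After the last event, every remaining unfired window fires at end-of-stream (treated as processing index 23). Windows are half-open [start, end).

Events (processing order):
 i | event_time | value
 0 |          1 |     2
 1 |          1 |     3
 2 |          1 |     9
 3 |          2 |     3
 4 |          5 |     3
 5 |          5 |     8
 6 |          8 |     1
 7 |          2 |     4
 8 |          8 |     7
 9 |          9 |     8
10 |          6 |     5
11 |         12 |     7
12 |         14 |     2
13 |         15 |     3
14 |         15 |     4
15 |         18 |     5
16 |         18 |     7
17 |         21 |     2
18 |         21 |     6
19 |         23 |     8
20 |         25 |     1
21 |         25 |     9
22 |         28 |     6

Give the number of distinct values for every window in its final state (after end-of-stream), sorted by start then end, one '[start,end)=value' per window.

[0,6)=5 [6,12)=4 [12,18)=4 [18,24)=5 [24,30)=3

i=0 t=1 v=2: → [0,6); WM=−∞
i=1 t=1 v=3: → [0,6); WM=-2
i=2 t=1 v=9: → [0,6); WM=-2
i=3 t=2 v=3: → [0,6); WM=-1
i=4 t=5 v=3: → [0,6); WM=-1
i=5 t=5 v=8: → [0,6); WM=2
i=6 t=8 v=1: → [6,12); WM=2
i=7 t=2 v=4: → [0,6); WM=5
i=8 t=8 v=7: → [6,12); WM=5
i=9 t=9 v=8: → [6,12); WM=6; [0,6) fires=5
i=10 t=6 v=5: → [6,12); WM=6
i=11 t=12 v=7: → [12,18); WM=9
i=12 t=14 v=2: → [12,18); WM=9
i=13 t=15 v=3: → [12,18); WM=12; [6,12) fires=4
i=14 t=15 v=4: → [12,18); WM=12
i=15 t=18 v=5: → [18,24); WM=15
i=16 t=18 v=7: → [18,24); WM=15
i=17 t=21 v=2: → [18,24); WM=18; [12,18) fires=4
i=18 t=21 v=6: → [18,24); WM=18
i=19 t=23 v=8: → [18,24); WM=20
i=20 t=25 v=1: → [24,30); WM=20
i=21 t=25 v=9: → [24,30); WM=22
i=22 t=28 v=6: → [24,30); WM=22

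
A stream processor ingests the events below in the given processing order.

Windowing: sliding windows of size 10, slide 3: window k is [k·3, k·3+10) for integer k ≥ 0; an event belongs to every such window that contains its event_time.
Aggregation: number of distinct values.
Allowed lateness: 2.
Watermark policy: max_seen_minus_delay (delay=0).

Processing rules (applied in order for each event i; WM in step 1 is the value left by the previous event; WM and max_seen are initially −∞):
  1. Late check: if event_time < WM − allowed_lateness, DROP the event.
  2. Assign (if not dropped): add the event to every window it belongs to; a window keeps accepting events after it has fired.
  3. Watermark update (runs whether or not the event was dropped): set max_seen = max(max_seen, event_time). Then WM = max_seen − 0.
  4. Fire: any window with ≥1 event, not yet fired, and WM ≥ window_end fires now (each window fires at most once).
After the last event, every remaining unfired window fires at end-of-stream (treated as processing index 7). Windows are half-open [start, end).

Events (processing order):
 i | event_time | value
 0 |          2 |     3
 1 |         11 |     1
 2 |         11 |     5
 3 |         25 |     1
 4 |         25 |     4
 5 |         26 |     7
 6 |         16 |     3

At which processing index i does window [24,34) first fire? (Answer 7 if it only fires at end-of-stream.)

7

i=0 t=2 v=3: → [0,10); WM=2
i=1 t=11 v=1: → [9,19),[6,16),[3,13); WM=11; [0,10) fires=1
i=2 t=11 v=5: → [9,19),[6,16),[3,13); WM=11
i=3 t=25 v=1: → [24,34),[21,31),[18,28); WM=25; [3,13) fires=2 [6,16) fires=2 [9,19) fires=2
i=4 t=25 v=4: → [24,34),[21,31),[18,28); WM=25
i=5 t=26 v=7: → [24,34),[21,31),[18,28); WM=26
i=6 t=16 v=3: DROP (t<26-2); WM=26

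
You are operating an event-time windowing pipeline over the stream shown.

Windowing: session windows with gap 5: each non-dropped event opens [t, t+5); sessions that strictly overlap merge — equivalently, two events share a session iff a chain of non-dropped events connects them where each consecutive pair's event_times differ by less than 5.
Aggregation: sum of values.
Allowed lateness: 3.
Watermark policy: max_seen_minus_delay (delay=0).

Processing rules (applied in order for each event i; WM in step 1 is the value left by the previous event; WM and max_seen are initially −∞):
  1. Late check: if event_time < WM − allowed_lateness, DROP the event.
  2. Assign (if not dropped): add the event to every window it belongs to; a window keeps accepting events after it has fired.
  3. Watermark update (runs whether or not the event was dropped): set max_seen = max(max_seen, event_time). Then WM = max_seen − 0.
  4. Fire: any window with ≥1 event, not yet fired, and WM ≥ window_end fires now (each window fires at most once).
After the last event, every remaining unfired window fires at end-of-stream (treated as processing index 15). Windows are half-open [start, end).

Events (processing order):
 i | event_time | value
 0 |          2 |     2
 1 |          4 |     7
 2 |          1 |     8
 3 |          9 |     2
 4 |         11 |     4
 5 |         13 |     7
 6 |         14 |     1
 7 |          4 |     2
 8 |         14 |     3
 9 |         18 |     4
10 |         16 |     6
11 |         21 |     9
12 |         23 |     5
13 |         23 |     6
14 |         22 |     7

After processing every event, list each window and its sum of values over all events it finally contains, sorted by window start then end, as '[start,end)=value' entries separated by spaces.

[1,9)=17 [9,28)=54

i=0 t=2 v=2: → [2,7); WM=2
i=1 t=4 v=7: → [2,9); WM=4
i=2 t=1 v=8: → [1,9); WM=4
i=3 t=9 v=2: → [9,14); WM=9
i=4 t=11 v=4: → [9,16); WM=11
i=5 t=13 v=7: → [9,18); WM=13
i=6 t=14 v=1: → [9,19); WM=14
i=7 t=4 v=2: DROP (t<14-3); WM=14
i=8 t=14 v=3: → [9,19); WM=14
i=9 t=18 v=4: → [9,23); WM=18
i=10 t=16 v=6: → [9,23); WM=18
i=11 t=21 v=9: → [9,26); WM=21
i=12 t=23 v=5: → [9,28); WM=23
i=13 t=23 v=6: → [9,28); WM=23
i=14 t=22 v=7: → [9,28); WM=23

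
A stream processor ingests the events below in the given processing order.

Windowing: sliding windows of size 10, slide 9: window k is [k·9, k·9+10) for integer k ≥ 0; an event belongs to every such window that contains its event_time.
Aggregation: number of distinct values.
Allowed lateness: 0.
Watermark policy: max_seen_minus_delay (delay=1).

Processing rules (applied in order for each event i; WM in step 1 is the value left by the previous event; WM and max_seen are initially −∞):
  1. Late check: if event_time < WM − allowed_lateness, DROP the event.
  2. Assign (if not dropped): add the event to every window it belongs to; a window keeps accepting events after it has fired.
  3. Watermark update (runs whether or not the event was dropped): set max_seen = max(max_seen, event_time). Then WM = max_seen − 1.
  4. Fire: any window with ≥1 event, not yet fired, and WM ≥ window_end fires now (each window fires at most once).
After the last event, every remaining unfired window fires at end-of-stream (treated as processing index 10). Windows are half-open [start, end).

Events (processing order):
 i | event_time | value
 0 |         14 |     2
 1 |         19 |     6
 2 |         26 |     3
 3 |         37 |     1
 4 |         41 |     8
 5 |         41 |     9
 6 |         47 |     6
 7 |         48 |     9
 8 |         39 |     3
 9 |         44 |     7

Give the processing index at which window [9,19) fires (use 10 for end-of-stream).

2

i=0 t=14 v=2: → [9,19); WM=13
i=1 t=19 v=6: → [18,28); WM=18
i=2 t=26 v=3: → [18,28); WM=25; [9,19) fires=1
i=3 t=37 v=1: → [36,46); WM=36; [18,28) fires=2
i=4 t=41 v=8: → [36,46); WM=40
i=5 t=41 v=9: → [36,46); WM=40
i=6 t=47 v=6: → [45,55); WM=46; [36,46) fires=3
i=7 t=48 v=9: → [45,55); WM=47
i=8 t=39 v=3: DROP (t<47-0); WM=47
i=9 t=44 v=7: DROP (t<47-0); WM=47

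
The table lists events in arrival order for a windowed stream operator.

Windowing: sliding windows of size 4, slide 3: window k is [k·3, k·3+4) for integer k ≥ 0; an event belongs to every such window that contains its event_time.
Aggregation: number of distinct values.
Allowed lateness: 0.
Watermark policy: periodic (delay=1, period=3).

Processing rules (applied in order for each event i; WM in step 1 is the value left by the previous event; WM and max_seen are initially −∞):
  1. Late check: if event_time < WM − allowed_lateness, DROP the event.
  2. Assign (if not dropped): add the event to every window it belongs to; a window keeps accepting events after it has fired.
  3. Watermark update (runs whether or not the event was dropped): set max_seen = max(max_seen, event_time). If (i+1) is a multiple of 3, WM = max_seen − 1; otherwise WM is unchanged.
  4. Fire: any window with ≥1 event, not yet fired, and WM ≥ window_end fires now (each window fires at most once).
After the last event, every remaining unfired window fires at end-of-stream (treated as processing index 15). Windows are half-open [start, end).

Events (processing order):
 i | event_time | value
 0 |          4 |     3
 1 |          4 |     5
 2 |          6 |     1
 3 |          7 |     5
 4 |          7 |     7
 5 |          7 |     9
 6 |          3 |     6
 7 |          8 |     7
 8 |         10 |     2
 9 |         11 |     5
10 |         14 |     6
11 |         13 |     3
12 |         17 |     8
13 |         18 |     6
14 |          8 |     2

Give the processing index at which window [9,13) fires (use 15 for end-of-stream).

i=0 t=4 v=3: → [3,7); WM=−∞
i=1 t=4 v=5: → [3,7); WM=−∞
i=2 t=6 v=1: → [6,10),[3,7); WM=5
i=3 t=7 v=5: → [6,10); WM=5
i=4 t=7 v=7: → [6,10); WM=5
i=5 t=7 v=9: → [6,10); WM=6
i=6 t=3 v=6: DROP (t<6-0); WM=6
i=7 t=8 v=7: → [6,10); WM=6
i=8 t=10 v=2: → [9,13); WM=9; [3,7) fires=3
i=9 t=11 v=5: → [9,13); WM=9
i=10 t=14 v=6: → [12,16); WM=9
i=11 t=13 v=3: → [12,16); WM=13; [6,10) fires=4 [9,13) fires=2
i=12 t=17 v=8: → [15,19); WM=13
i=13 t=18 v=6: → [18,22),[15,19); WM=13
i=14 t=8 v=2: DROP (t<13-0); WM=17; [12,16) fires=2

11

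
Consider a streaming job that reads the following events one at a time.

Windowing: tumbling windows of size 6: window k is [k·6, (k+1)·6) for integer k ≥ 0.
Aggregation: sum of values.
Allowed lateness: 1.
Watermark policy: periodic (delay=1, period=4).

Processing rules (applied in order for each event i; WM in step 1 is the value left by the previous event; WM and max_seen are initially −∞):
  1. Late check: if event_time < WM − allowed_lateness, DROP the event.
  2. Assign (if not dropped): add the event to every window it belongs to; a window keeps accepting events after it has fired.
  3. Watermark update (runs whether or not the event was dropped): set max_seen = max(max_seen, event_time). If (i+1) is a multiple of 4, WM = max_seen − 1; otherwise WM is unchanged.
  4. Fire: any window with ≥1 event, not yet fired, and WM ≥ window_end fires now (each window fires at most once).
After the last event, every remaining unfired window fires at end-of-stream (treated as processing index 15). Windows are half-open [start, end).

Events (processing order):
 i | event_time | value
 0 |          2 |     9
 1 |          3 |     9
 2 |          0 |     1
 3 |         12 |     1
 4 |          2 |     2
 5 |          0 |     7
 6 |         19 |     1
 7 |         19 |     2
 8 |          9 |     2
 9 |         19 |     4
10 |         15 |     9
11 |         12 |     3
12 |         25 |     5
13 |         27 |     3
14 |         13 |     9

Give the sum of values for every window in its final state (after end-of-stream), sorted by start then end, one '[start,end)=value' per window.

[0,6)=19 [12,18)=1 [18,24)=7 [24,30)=8

i=0 t=2 v=9: → [0,6); WM=−∞
i=1 t=3 v=9: → [0,6); WM=−∞
i=2 t=0 v=1: → [0,6); WM=−∞
i=3 t=12 v=1: → [12,18); WM=11; [0,6) fires=19
i=4 t=2 v=2: DROP (t<11-1); WM=11
i=5 t=0 v=7: DROP (t<11-1); WM=11
i=6 t=19 v=1: → [18,24); WM=11
i=7 t=19 v=2: → [18,24); WM=18; [12,18) fires=1
i=8 t=9 v=2: DROP (t<18-1); WM=18
i=9 t=19 v=4: → [18,24); WM=18
i=10 t=15 v=9: DROP (t<18-1); WM=18
i=11 t=12 v=3: DROP (t<18-1); WM=18
i=12 t=25 v=5: → [24,30); WM=18
i=13 t=27 v=3: → [24,30); WM=18
i=14 t=13 v=9: DROP (t<18-1); WM=18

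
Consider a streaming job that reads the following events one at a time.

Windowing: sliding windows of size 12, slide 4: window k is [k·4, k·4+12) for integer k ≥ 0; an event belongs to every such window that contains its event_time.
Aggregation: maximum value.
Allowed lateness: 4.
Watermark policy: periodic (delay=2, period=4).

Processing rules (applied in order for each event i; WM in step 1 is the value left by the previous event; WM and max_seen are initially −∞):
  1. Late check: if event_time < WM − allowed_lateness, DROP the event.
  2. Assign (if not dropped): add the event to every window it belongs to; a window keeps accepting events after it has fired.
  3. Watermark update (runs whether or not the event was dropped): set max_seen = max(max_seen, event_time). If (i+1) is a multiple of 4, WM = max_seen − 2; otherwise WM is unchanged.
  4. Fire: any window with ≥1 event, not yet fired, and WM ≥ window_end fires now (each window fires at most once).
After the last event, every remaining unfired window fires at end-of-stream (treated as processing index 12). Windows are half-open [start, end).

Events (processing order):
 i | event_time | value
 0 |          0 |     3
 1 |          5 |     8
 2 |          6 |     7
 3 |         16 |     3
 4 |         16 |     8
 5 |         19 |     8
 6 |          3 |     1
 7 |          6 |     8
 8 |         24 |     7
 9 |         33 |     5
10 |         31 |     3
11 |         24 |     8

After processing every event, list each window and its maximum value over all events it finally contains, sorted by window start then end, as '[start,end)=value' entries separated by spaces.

[0,12)=8 [4,16)=8 [8,20)=8 [12,24)=8 [16,28)=8 [20,32)=8 [24,36)=8 [28,40)=5 [32,44)=5

i=0 t=0 v=3: → [0,12); WM=−∞
i=1 t=5 v=8: → [4,16),[0,12); WM=−∞
i=2 t=6 v=7: → [4,16),[0,12); WM=−∞
i=3 t=16 v=3: → [16,28),[12,24),[8,20); WM=14; [0,12) fires=8
i=4 t=16 v=8: → [16,28),[12,24),[8,20); WM=14
i=5 t=19 v=8: → [16,28),[12,24),[8,20); WM=14
i=6 t=3 v=1: DROP (t<14-4); WM=14
i=7 t=6 v=8: DROP (t<14-4); WM=17; [4,16) fires=8
i=8 t=24 v=7: → [24,36),[20,32),[16,28); WM=17
i=9 t=33 v=5: → [32,44),[28,40),[24,36); WM=17
i=10 t=31 v=3: → [28,40),[24,36),[20,32); WM=17
i=11 t=24 v=8: → [24,36),[20,32),[16,28); WM=31; [8,20) fires=8 [12,24) fires=8 [16,28) fires=8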